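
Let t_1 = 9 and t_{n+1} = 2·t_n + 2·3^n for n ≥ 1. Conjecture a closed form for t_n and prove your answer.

t_n = 3·2^(n - 1) + 2·3^n

Computing the first terms: t_1 = 9, t_2 = 24, t_3 = 66. This suggests t_n = 3·2^(n - 1) + 2·3^n.
For the base case n = 1: the formula gives 9 = 9 = t_1.
For the inductive step, assume it holds for an arbitrary i ≥ 1, so t_i = 3·2^(i - 1) + 2·3^i.
Then t_{i+1} = 2·t_i + 2·3^i = 2·(3·2^(i - 1) + 2·3^i) + 2·3^i = 3·2^i + 2·3^(i + 1) = 3·2^((i+1) - 1) + 2·3^(i+1),
which is the claimed formula at n = i+1.
Hence, by induction on n, the claim holds for every n ≥ 1.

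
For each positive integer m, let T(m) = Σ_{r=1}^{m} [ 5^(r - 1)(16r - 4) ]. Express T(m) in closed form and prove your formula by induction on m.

T(m) = 2·5^m(2m - 1) + 2

We claim T(m) = 2·5^m(2m - 1) + 2 for all m ≥ 1.
For the base case m = 1: T(1) = 12, and the closed form gives 12. They agree.
Inductive step: suppose the statement holds for some r ≥ 1, so T(r) = 2·5^r(2r - 1) + 2.
Then T(r+1) = T(r) + (5^r(16r + 12)) = (2·5^r(2r - 1) + 2) + (5^r(16r + 12)).
Simplifying, T(r+1) = 20·5^r·r + 10·5^r + 2 = 2·5^(r+1)(2(r+1) - 1) + 2,
which is the closed form with m = r+1.
This completes the induction.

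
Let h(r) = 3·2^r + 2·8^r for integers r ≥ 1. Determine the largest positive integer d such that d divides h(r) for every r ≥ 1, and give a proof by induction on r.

Computing the first values: h(1) = 22 and h(2) = 140; gcd(22, 140) = 2, so d ≤ 2.
We prove 2 | 3·2^r + 2·8^r for all r ≥ 1 by induction on r.
Base step (r = 1): h(1) = 22 = 2·(11), so 2 | h(1).
For the inductive step, assume it holds for an arbitrary j ≥ 1, i.e. 2 | h(j). Then
h(j+1) − 8·h(j) = (3·2^(j+1) + 2·8^(j+1)) − 8·(3·2^j + 2·8^j) = (3)·2^j·(2 − 8) = (-18)·2^j. Since 2 | h(j) by the inductive hypothesis, 2 | 8·h(j); and 2 | -18 since -18 = 2·-9. Therefore 2 | h(j+1).
Hence, by induction on r, the claim holds for every r ≥ 1.
Therefore the largest such d is 2.

d = 2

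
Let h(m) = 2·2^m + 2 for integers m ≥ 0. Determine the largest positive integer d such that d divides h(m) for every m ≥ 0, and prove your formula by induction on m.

d = 2

Computing the first values: h(0) = 4 and h(1) = 6; gcd(4, 6) = 2, so d ≤ 2.
We prove 2 | 2·2^m + 2 for all m ≥ 0 by induction on m.
When m = 0: h(0) = 4 = 2·(2), so 2 | h(0).
Suppose the result is true for m = i, i.e. 2 | h(i). Then
h(i+1) = 2·2^(i+1) + 2 = 2·(2·2^i + 2) - 2 = 2·h(i) - 2. The first term is divisible by 2 by the inductive hypothesis, and -2 is divisible by 2. Hence 2 | h(i+1).
Hence, by induction on m, the claim holds for every m ≥ 0.
Therefore the largest such d is 2.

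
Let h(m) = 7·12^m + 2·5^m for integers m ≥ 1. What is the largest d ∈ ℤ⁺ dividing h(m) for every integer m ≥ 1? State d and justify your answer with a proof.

d = 2

Computing the first values: h(1) = 94 and h(2) = 1058; gcd(94, 1058) = 2, so d ≤ 2.
We prove 2 | 7·12^m + 2·5^m for all m ≥ 1 by induction on m.
Base case (m = 1): h(1) = 94 = 2·(47), so 2 | h(1).
Suppose the result is true for m = r, i.e. 2 | h(r). Then
h(r+1) − 12·h(r) = (7·12^(r+1) + 2·5^(r+1)) − 12·(7·12^r + 2·5^r) = (2)·5^r·(5 − 12) = (-14)·5^r. Since 2 | h(r) by the inductive hypothesis, 2 | 12·h(r); and 2 | -14 since -14 = 2·-7. Therefore 2 | h(r+1).
By induction, the statement is established for all m ≥ 1.
Therefore the largest such d is 2.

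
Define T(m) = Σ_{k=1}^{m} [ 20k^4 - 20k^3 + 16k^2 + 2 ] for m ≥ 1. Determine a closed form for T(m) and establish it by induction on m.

We claim T(m) = m(4m^4 + 5m^3 + 2m^2 + 3m + 4) for all m ≥ 1.
For the base case m = 1: T(1) = 18, and the closed form gives 18. They agree.
Suppose the result is true for m = k, so T(k) = k(4k^4 + 5k^3 + 2k^2 + 3k + 4).
Then T(k+1) = T(k) + (20k^4 + 60k^3 + 76k^2 + 52k + 18) = (k(4k^4 + 5k^3 + 2k^2 + 3k + 4)) + (20k^4 + 60k^3 + 76k^2 + 52k + 18).
Simplifying, T(k+1) = (k + 1)(4k^4 + 21k^3 + 41k^2 + 38k + 18) = (k+1)(4(k+1)^4 + 5(k+1)^3 + 2(k+1)^2 + 3(k+1) + 4),
which is the closed form with m = k+1.
By the principle of mathematical induction, the result holds for all m ≥ 1.

T(m) = m(4m^4 + 5m^3 + 2m^2 + 3m + 4)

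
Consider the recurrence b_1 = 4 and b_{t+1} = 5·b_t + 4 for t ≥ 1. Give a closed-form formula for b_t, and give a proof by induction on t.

b_t = 5^t - 1

Computing the first terms: b_1 = 4, b_2 = 24, b_3 = 124. This suggests b_t = 5^t - 1.
When t = 1: the formula gives 4 = 4 = b_1.
Inductive step: suppose the statement holds for some p ≥ 1, so b_p = 5^p - 1.
Then b_{p+1} = 5·b_p + 4 = 5·(5^p - 1) + 4 = 5^(p + 1) - 1,
which is the claimed formula at t = p+1.
Hence, by induction on t, the claim holds for every t ≥ 1.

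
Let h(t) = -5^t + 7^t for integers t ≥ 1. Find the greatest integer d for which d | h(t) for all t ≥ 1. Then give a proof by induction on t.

d = 2

Computing the first values: h(1) = 2 and h(2) = 24; gcd(2, 24) = 2, so d ≤ 2.
We prove 2 | -5^t + 7^t for all t ≥ 1 by induction on t.
Base case (t = 1): h(1) = 2 = 2·(1), so 2 | h(1).
Inductive step: assume the claim holds for t = i, i.e. 2 | h(i). Then
7^{i+1} − 5^{i+1} = 7·7^i − 5·5^i = 7·(7^i − 5^i) + (2)·5^i. The first term is divisible by 2 by the inductive hypothesis, and the second term (2)·5^i is divisible by 2 since 2 | 2. Hence 2 | h(i+1).
Hence, by induction on t, the claim holds for every t ≥ 1.
Therefore the largest such d is 2.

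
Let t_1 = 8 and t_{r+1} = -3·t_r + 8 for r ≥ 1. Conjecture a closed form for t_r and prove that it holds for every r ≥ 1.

t_r = -2(-3)^r + 2

Computing the first terms: t_1 = 8, t_2 = -16, t_3 = 56. This suggests t_r = -2(-3)^r + 2.
Base step (r = 1): the formula gives 8 = 8 = t_1.
For the inductive step, assume it holds for an arbitrary p ≥ 1, so t_p = -2(-3)^p + 2.
Then t_{p+1} = -3·t_p + 8 = -3·(-2(-3)^p + 2) + 8 = -2(-3)^(p + 1) + 2,
which is the claimed formula at r = p+1.
By the principle of mathematical induction, the result holds for all r ≥ 1.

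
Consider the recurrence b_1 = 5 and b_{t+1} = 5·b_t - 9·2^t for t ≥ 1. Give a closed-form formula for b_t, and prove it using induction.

b_t = 3·2^t - 5^(t - 1)

Computing the first terms: b_1 = 5, b_2 = 7, b_3 = -1. This suggests b_t = 3·2^t - 5^(t - 1).
When t = 1: the formula gives 5 = 5 = b_1.
Inductive step: assume the claim holds for t = m, so b_m = 3·2^m - 5^(m - 1).
Then b_{m+1} = 5·b_m - 9·2^m = 5·(3·2^m - 5^(m - 1)) - 9·2^m = 3·2^(m + 1) - 5^m = 3·2^(m+1) - 5^((m+1) - 1),
which is the claimed formula at t = m+1.
This completes the induction.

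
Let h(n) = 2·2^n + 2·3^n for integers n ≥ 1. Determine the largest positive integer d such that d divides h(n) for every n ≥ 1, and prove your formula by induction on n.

Computing the first values: h(1) = 10 and h(2) = 26; gcd(10, 26) = 2, so d ≤ 2.
We prove 2 | 2·2^n + 2·3^n for all n ≥ 1 by induction on n.
Base step (n = 1): h(1) = 10 = 2·(5), so 2 | h(1).
Suppose the result is true for n = p, i.e. 2 | h(p). Then
h(p+1) − 3·h(p) = (2·2^(p+1) + 2·3^(p+1)) − 3·(2·2^p + 2·3^p) = (2)·2^p·(2 − 3) = (-2)·2^p. Since 2 | h(p) by the inductive hypothesis, 2 | 3·h(p); and 2 | -2 since -2 = 2·-1. Therefore 2 | h(p+1).
This completes the induction.
Therefore the largest such d is 2.

d = 2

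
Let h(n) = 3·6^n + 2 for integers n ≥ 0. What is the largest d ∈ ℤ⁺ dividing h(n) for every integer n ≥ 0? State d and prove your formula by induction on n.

Computing the first values: h(0) = 5 and h(1) = 20; gcd(5, 20) = 5, so d ≤ 5.
We prove 5 | 3·6^n + 2 for all n ≥ 0 by induction on n.
For the base case n = 0: h(0) = 5 = 5·(1), so 5 | h(0).
Inductive step: suppose the statement holds for some p ≥ 0, i.e. 5 | h(p). Then
h(p+1) = 3·6^(p+1) + 2 = 6·(3·6^p + 2) - 10 = 6·h(p) - 10. The first term is divisible by 5 by the inductive hypothesis, and -10 is divisible by 5. Hence 5 | h(p+1).
This completes the induction.
Therefore the largest such d is 5.

d = 5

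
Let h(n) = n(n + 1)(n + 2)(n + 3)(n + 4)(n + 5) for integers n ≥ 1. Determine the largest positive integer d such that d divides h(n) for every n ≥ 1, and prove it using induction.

Computing the first values: h(1) = 720 and h(2) = 5040; gcd(720, 5040) = 720, so d ≤ 720.
We prove 720 | n(n + 1)(n + 2)(n + 3)(n + 4)(n + 5) for all n ≥ 1 by induction on n.
When n = 1: h(1) = 720 = 720·(1), so 720 | h(1).
Inductive step: assume the claim holds for n = i, i.e. 720 | h(i). Then
h(i+1) − h(i) = (i+1)·(i+2)·(i+3)·(i+4)·(i+5)·(i+6) − i·(i+1)·(i+2)·(i+3)·(i+4)·(i+5) = (i+1)·(i+2)·(i+3)·(i+4)·(i+5)·[(i+6) − i] = 6·(i+1)·(i+2)·(i+3)·(i+4)·(i+5). The product of 5 consecutive integers is divisible by (5)! = 120, so h(i+1) − h(i) is divisible by 6·120 = 720. By the inductive hypothesis 720 | h(i), hence 720 | h(i+1).
By the principle of mathematical induction, the result holds for all n ≥ 1.
Therefore the largest such d is 720.

d = 720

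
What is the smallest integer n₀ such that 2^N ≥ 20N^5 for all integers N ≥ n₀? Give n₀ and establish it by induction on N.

At N = 28: 268435456 < 344207360, so the inequality fails and n₀ ≥ 29. We prove 2^N ≥ 20N^5 for all N ≥ 29.
When N = 29: 2^N = 536870912 and 20N^5 = 410222980, so 536870912 ≥ 410222980.
Inductive step: assume the claim holds for N = i, so 2^i ≥ 20i^5.
Then 2^(i + 1) = 2·(2^i) ≥ 2·(20i^5).
Also, for i ≥ 29 we have 2·(20i^5) ≥ 20(i+1)^5, since 2 ≥ (1 + 1/i)^5 for all i ≥ 29.
Combining, 2^(i + 1) ≥ 20(i+1)^5.
By the principle of mathematical induction, the result holds for all N ≥ 29.
Hence the smallest such n₀ is 29.

n₀ = 29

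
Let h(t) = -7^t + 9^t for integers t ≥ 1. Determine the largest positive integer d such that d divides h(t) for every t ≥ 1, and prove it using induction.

Computing the first values: h(1) = 2 and h(2) = 32; gcd(2, 32) = 2, so d ≤ 2.
We prove 2 | -7^t + 9^t for all t ≥ 1 by induction on t.
Base step (t = 1): h(1) = 2 = 2·(1), so 2 | h(1).
Suppose the result is true for t = m, i.e. 2 | h(m). Then
9^{m+1} − 7^{m+1} = 9·9^m − 7·7^m = 9·(9^m − 7^m) + (2)·7^m. The first term is divisible by 2 by the inductive hypothesis, and the second term (2)·7^m is divisible by 2 since 2 | 2. Hence 2 | h(m+1).
This completes the induction.
Therefore the largest such d is 2.

d = 2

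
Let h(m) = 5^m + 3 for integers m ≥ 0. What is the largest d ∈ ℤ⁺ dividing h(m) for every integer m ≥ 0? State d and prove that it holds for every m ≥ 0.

d = 4

Computing the first values: h(0) = 4 and h(1) = 8; gcd(4, 8) = 4, so d ≤ 4.
We prove 4 | 5^m + 3 for all m ≥ 0 by induction on m.
When m = 0: h(0) = 4 = 4·(1), so 4 | h(0).
For the inductive step, assume it holds for an arbitrary k ≥ 0, i.e. 4 | h(k). Then
h(k+1) = 5^(k+1) + 3 = 5·(5^k + 3) - 12 = 5·h(k) - 12. The first term is divisible by 4 by the inductive hypothesis, and -12 is divisible by 4. Hence 4 | h(k+1).
This completes the induction.
Therefore the largest such d is 4.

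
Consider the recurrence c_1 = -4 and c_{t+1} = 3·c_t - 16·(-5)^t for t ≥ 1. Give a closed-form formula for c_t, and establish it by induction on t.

c_t = 2(-5)^t + 2·3^t

Computing the first terms: c_1 = -4, c_2 = 68, c_3 = -196. This suggests c_t = 2(-5)^t + 2·3^t.
Base step (t = 1): the formula gives -4 = -4 = c_1.
Inductive step: assume the claim holds for t = m, so c_m = 2(-5)^m + 2·3^m.
Then c_{m+1} = 3·c_m - 16·(-5)^m = 3·(2(-5)^m + 2·3^m) - 16·(-5)^m = 2(-5)^(m + 1) + 2·3^(m + 1),
which is the claimed formula at t = m+1.
By the principle of mathematical induction, the result holds for all t ≥ 1.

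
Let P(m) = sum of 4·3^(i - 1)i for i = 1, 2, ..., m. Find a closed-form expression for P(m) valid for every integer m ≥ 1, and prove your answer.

P(m) = 3^m(2m - 1) + 1

We claim P(m) = 3^m(2m - 1) + 1 for all m ≥ 1.
Base case (m = 1): P(1) = 4, and the closed form gives 4. They agree.
Inductive step: assume the claim holds for m = i, so P(i) = 3^i(2i - 1) + 1.
Then P(i+1) = P(i) + (4·3^i(i + 1)) = (3^i(2i - 1) + 1) + (4·3^i(i + 1)).
Simplifying, P(i+1) = 6·3^i·i + 3·3^i + 1 = 3^(i+1)(2(i+1) - 1) + 1,
which is the closed form with m = i+1.
Hence, by induction on m, the claim holds for every m ≥ 1.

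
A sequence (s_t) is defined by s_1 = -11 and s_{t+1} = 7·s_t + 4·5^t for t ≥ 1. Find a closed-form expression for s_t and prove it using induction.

Computing the first terms: s_1 = -11, s_2 = -57, s_3 = -299. This suggests s_t = -2·5^t - 7^(t - 1).
Base step (t = 1): the formula gives -11 = -11 = s_1.
Suppose the result is true for t = i, so s_i = -2·5^i - 7^(i - 1).
Then s_{i+1} = 7·s_i + 4·5^i = 7·(-2·5^i - 7^(i - 1)) + 4·5^i = -2·5^(i + 1) - 7^i = -2·5^(i+1) - 7^((i+1) - 1),
which is the claimed formula at t = i+1.
By induction, the statement is established for all t ≥ 1.

s_t = -2·5^t - 7^(t - 1)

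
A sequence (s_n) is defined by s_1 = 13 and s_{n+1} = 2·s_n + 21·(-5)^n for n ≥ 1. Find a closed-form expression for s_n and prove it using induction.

Computing the first terms: s_1 = 13, s_2 = -79, s_3 = 367. This suggests s_n = -3(-5)^n - 2^n.
When n = 1: the formula gives 13 = 13 = s_1.
For the inductive step, assume it holds for an arbitrary r ≥ 1, so s_r = -3(-5)^r - 2^r.
Then s_{r+1} = 2·s_r + 21·(-5)^r = 2·(-3(-5)^r - 2^r) + 21·(-5)^r = -3(-5)^(r + 1) - 2^(r + 1),
which is the claimed formula at n = r+1.
By the principle of mathematical induction, the result holds for all n ≥ 1.

s_n = -3(-5)^n - 2^n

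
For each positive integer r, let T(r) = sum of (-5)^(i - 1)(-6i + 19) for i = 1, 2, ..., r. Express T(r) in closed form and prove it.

We claim T(r) = (-5)^r(r - 3) + 3 for all r ≥ 1.
Base case (r = 1): T(1) = 13, and the closed form gives 13. They agree.
Inductive step: suppose the statement holds for some i ≥ 1, so T(i) = (-5)^i(i - 3) + 3.
Then T(i+1) = T(i) + ((-5)^i(-6i + 13)) = ((-5)^i(i - 3) + 3) + ((-5)^i(-6i + 13)).
Simplifying, T(i+1) = -5(-5)^i·i + 10(-5)^i + 3 = (-5)^(i+1)((i+1) - 3) + 3,
which is the closed form with r = i+1.
By the principle of mathematical induction, the result holds for all r ≥ 1.

T(r) = (-5)^r(r - 3) + 3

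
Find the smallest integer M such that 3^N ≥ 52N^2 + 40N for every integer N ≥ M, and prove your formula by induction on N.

M = 8

At N = 7: 2187 < 2828, so the inequality fails and M ≥ 8. We prove 3^N ≥ 52N^2 + 40N for all N ≥ 8.
Base step (N = 8): 3^N = 6561 and 52N^2 + 40N = 3648, so 6561 ≥ 3648.
Inductive step: suppose the statement holds for some j ≥ 8, so 3^j ≥ 52j^2 + 40j.
Then 3^(j + 1) = 3·(3^j) ≥ 3·(52j^2 + 40j).
Also, for j ≥ 8 we have 3·(52j^2 + 40j) ≥ 52(j+1)^2 + 40(j+1), since 3·(52j^2 + 40j) − (52(j+1)^2 + 40(j+1)) = 104j^2 - 24j - 92, which is nonnegative for all j ≥ 8.
Combining, 3^(j + 1) ≥ 52(j+1)^2 + 40(j+1).
By induction, the statement is established for all N ≥ 8.
Hence the smallest such M is 8.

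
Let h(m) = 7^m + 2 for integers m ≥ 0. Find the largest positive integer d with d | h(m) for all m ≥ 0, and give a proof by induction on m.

Computing the first values: h(0) = 3 and h(1) = 9; gcd(3, 9) = 3, so d ≤ 3.
We prove 3 | 7^m + 2 for all m ≥ 0 by induction on m.
Base case (m = 0): h(0) = 3 = 3·(1), so 3 | h(0).
For the inductive step, assume it holds for an arbitrary i ≥ 0, i.e. 3 | h(i). Then
h(i+1) = 7^(i+1) + 2 = 7·(7^i + 2) - 12 = 7·h(i) - 12. The first term is divisible by 3 by the inductive hypothesis, and -12 is divisible by 3. Hence 3 | h(i+1).
By the principle of mathematical induction, the result holds for all m ≥ 0.
Therefore the largest such d is 3.

d = 3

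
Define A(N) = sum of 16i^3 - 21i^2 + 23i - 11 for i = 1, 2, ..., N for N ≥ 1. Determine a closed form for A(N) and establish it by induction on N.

A(N) = N(4N^3 + N^2 + 5N - 3)

We claim A(N) = N(4N^3 + N^2 + 5N - 3) for all N ≥ 1.
When N = 1: A(1) = 7, and the closed form gives 7. They agree.
Inductive step: suppose the statement holds for some i ≥ 1, so A(i) = i(4i^3 + i^2 + 5i - 3).
Then A(i+1) = A(i) + (16i^3 + 27i^2 + 29i + 7) = (i(4i^3 + i^2 + 5i - 3)) + (16i^3 + 27i^2 + 29i + 7).
Simplifying, A(i+1) = (i + 1)(4i^3 + 13i^2 + 19i + 7) = (i+1)(4(i+1)^3 + (i+1)^2 + 5(i+1) - 3),
which is the closed form with N = i+1.
By induction, the statement is established for all N ≥ 1.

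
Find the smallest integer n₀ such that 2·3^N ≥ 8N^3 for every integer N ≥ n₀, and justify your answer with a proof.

n₀ = 7

At N = 6: 1458 < 1728, so the inequality fails and n₀ ≥ 7. We prove 2·3^N ≥ 8N^3 for all N ≥ 7.
Base case (N = 7): 2·3^N = 4374 and 8N^3 = 2744, so 4374 ≥ 2744.
Inductive step: suppose the statement holds for some m ≥ 7, so 2·3^m ≥ 8m^3.
Then 2·3^(m + 1) = 3·(2·3^m) ≥ 3·(8m^3).
Also, for m ≥ 7 we have 3·(8m^3) ≥ 8(m+1)^3, since 3 ≥ (1 + 1/m)^3 for all m ≥ 7.
Combining, 2·3^(m + 1) ≥ 8(m+1)^3.
By the principle of mathematical induction, the result holds for all N ≥ 7.
Hence the smallest such n₀ is 7.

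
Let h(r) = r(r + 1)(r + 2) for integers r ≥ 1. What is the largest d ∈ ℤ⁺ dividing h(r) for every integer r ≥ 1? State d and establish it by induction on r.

Computing the first values: h(1) = 6 and h(2) = 24; gcd(6, 24) = 6, so d ≤ 6.
We prove 6 | r(r + 1)(r + 2) for all r ≥ 1 by induction on r.
When r = 1: h(1) = 6 = 6·(1), so 6 | h(1).
For the inductive step, assume it holds for an arbitrary p ≥ 1, i.e. 6 | h(p). Then
h(p+1) − h(p) = (p+1)·(p+2)·(p+3) − p·(p+1)·(p+2) = (p+1)·(p+2)·[(p+3) − p] = 3·(p+1)·(p+2). The product of 2 consecutive integers is divisible by (2)! = 2, so h(p+1) − h(p) is divisible by 3·2 = 6. By the inductive hypothesis 6 | h(p), hence 6 | h(p+1).
This completes the induction.
Therefore the largest such d is 6.

d = 6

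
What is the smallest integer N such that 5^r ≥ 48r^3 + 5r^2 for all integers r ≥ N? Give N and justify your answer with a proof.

N = 6

At r = 5: 3125 < 6125, so the inequality fails and N ≥ 6. We prove 5^r ≥ 48r^3 + 5r^2 for all r ≥ 6.
For the base case r = 6: 5^r = 15625 and 48r^3 + 5r^2 = 10548, so 15625 ≥ 10548.
For the inductive step, assume it holds for an arbitrary k ≥ 6, so 5^k ≥ 48k^3 + 5k^2.
Then 5^(k + 1) = 5·(5^k) ≥ 5·(48k^3 + 5k^2).
Also, for k ≥ 6 we have 5·(48k^3 + 5k^2) ≥ 48(k+1)^3 + 5(k+1)^2, since 5·(48k^3 + 5k^2) − (48(k+1)^3 + 5(k+1)^2) = 192k^3 - 124k^2 - 154k - 53, which is nonnegative for all k ≥ 6.
Combining, 5^(k + 1) ≥ 48(k+1)^3 + 5(k+1)^2.
By induction, the statement is established for all r ≥ 6.
Hence the smallest such N is 6.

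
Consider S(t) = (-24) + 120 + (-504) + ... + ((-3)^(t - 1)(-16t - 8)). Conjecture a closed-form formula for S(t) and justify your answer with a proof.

We claim S(t) = (-3)^t(4t + 3) - 3 for all t ≥ 1.
Base case (t = 1): S(1) = -24, and the closed form gives -24. They agree.
Suppose the result is true for t = p, so S(p) = (-3)^p(4p + 3) - 3.
Then S(p+1) = S(p) + ((-3)^p(-16p - 24)) = ((-3)^p(4p + 3) - 3) + ((-3)^p(-16p - 24)).
Simplifying, S(p+1) = -12(-3)^p·p - 21(-3)^p - 3 = (-3)^(p+1)(4(p+1) + 3) - 3,
which is the closed form with t = p+1.
By the principle of mathematical induction, the result holds for all t ≥ 1.

S(t) = (-3)^t(4t + 3) - 3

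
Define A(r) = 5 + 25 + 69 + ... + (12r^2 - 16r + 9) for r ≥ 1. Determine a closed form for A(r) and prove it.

We claim A(r) = r(4r^2 - 2r + 3) for all r ≥ 1.
When r = 1: A(1) = 5, and the closed form gives 5. They agree.
Inductive step: suppose the statement holds for some k ≥ 1, so A(k) = k(4k^2 - 2k + 3).
Then A(k+1) = A(k) + (12k^2 + 8k + 5) = (k(4k^2 - 2k + 3)) + (12k^2 + 8k + 5).
Simplifying, A(k+1) = (k + 1)(4k^2 + 6k + 5) = (k+1)(4(k+1)^2 - 2(k+1) + 3),
which is the closed form with r = k+1.
Hence, by induction on r, the claim holds for every r ≥ 1.

A(r) = r(4r^2 - 2r + 3)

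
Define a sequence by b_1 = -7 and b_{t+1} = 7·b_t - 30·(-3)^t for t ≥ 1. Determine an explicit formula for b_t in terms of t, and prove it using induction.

Computing the first terms: b_1 = -7, b_2 = 41, b_3 = 17. This suggests b_t = -(-3)^(t + 1) + 2·7^(t - 1).
Base case (t = 1): the formula gives -7 = -7 = b_1.
For the inductive step, assume it holds for an arbitrary r ≥ 1, so b_r = -(-3)^(r + 1) + 2·7^(r - 1).
Then b_{r+1} = 7·b_r - 30·(-3)^r = 7·(-(-3)^(r + 1) + 2·7^(r - 1)) - 30·(-3)^r = -(-3)^(r + 2) + 2·7^r = -(-3)^((r+1) + 1) + 2·7^((r+1) - 1),
which is the claimed formula at t = r+1.
By the principle of mathematical induction, the result holds for all t ≥ 1.

b_t = -(-3)^(t + 1) + 2·7^(t - 1)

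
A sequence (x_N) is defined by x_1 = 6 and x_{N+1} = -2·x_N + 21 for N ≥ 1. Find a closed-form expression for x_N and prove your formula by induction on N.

x_N = -(-2)^(N - 1) + 7

Computing the first terms: x_1 = 6, x_2 = 9, x_3 = 3. This suggests x_N = -(-2)^(N - 1) + 7.
Base step (N = 1): the formula gives 6 = 6 = x_1.
Inductive step: assume the claim holds for N = j, so x_j = -(-2)^(j - 1) + 7.
Then x_{j+1} = -2·x_j + 21 = -2·(-(-2)^(j - 1) + 7) + 21 = -(-2)^j + 7 = -(-2)^((j+1) - 1) + 7,
which is the claimed formula at N = j+1.
By the principle of mathematical induction, the result holds for all N ≥ 1.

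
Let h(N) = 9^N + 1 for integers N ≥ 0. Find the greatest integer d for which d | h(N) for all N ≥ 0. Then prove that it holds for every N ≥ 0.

Computing the first values: h(0) = 2 and h(1) = 10; gcd(2, 10) = 2, so d ≤ 2.
We prove 2 | 9^N + 1 for all N ≥ 0 by induction on N.
When N = 0: h(0) = 2 = 2·(1), so 2 | h(0).
Inductive step: assume the claim holds for N = r, i.e. 2 | h(r). Then
h(r+1) = 9^(r+1) + 1 = 9·(9^r + 1) - 8 = 9·h(r) - 8. The first term is divisible by 2 by the inductive hypothesis, and -8 is divisible by 2. Hence 2 | h(r+1).
This completes the induction.
Therefore the largest such d is 2.

d = 2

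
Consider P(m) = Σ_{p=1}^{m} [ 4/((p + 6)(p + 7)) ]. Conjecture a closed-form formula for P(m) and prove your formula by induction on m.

P(m) = 4m/(7(m + 7))

We claim P(m) = 4m/(7(m + 7)) for all m ≥ 1.
Base step (m = 1): P(1) = 1/14, and the closed form gives 1/14. They agree.
Suppose the result is true for m = p, so P(p) = 4p/(7(p + 7)).
Then P(p+1) = P(p) + (4/((p + 7)(p + 8))) = (4p/(7(p + 7))) + (4/((p + 7)(p + 8))).
Simplifying, P(p+1) = 4(p + 1)/(7(p + 8)) = 4(p+1)/(7((p+1) + 7)),
which is the closed form with m = p+1.
Hence, by induction on m, the claim holds for every m ≥ 1.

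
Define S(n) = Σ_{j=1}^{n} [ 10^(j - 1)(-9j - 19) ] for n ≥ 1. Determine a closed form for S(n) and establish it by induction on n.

We claim S(n) = -10^n(n + 2) + 2 for all n ≥ 1.
Base case (n = 1): S(1) = -28, and the closed form gives -28. They agree.
Inductive step: assume the claim holds for n = j, so S(j) = -10^j(j + 2) + 2.
Then S(j+1) = S(j) + (10^j(-9j - 28)) = (-10^j(j + 2) + 2) + (10^j(-9j - 28)).
Simplifying, S(j+1) = -10·10^j·j - 30·10^j + 2 = -10^(j+1)((j+1) + 2) + 2,
which is the closed form with n = j+1.
Hence, by induction on n, the claim holds for every n ≥ 1.

S(n) = -10^n(n + 2) + 2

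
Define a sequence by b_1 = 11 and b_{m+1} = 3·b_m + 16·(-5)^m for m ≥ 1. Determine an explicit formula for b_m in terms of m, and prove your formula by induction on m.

Computing the first terms: b_1 = 11, b_2 = -47, b_3 = 259. This suggests b_m = -2(-5)^m + 3^(m - 1).
Base case (m = 1): the formula gives 11 = 11 = b_1.
Inductive step: assume the claim holds for m = p, so b_p = -2(-5)^p + 3^(p - 1).
Then b_{p+1} = 3·b_p + 16·(-5)^p = 3·(-2(-5)^p + 3^(p - 1)) + 16·(-5)^p = -2(-5)^(p + 1) + 3^p = -2(-5)^(p+1) + 3^((p+1) - 1),
which is the claimed formula at m = p+1.
By the principle of mathematical induction, the result holds for all m ≥ 1.

b_m = -2(-5)^m + 3^(m - 1)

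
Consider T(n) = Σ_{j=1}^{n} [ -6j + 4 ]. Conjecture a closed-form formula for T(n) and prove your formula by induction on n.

T(n) = -n(3n - 1)

We claim T(n) = -n(3n - 1) for all n ≥ 1.
For the base case n = 1: T(1) = -2, and the closed form gives -2. They agree.
Suppose the result is true for n = j, so T(j) = j(-3j + 1).
Then T(j+1) = T(j) + (-6j - 2) = (j(-3j + 1)) + (-6j - 2).
Simplifying, T(j+1) = -(j + 1)(3j + 2) = -(j+1)(3(j+1) - 1),
which is the closed form with n = j+1.
Hence, by induction on n, the claim holds for every n ≥ 1.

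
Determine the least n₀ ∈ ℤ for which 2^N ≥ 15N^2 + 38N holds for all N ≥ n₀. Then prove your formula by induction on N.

At N = 11: 2048 < 2233, so the inequality fails and n₀ ≥ 12. We prove 2^N ≥ 15N^2 + 38N for all N ≥ 12.
For the base case N = 12: 2^N = 4096 and 15N^2 + 38N = 2616, so 4096 ≥ 2616.
For the inductive step, assume it holds for an arbitrary p ≥ 12, so 2^p ≥ 15p^2 + 38p.
Then 2^(p + 1) = 2·(2^p) ≥ 2·(15p^2 + 38p).
Also, for p ≥ 12 we have 2·(15p^2 + 38p) ≥ 15(p+1)^2 + 38(p+1), since 2·(15p^2 + 38p) − (15(p+1)^2 + 38(p+1)) = 15p^2 + 8p - 53, which is nonnegative for all p ≥ 12.
Combining, 2^(p + 1) ≥ 15(p+1)^2 + 38(p+1).
This completes the induction.
Hence the smallest such n₀ is 12.

n₀ = 12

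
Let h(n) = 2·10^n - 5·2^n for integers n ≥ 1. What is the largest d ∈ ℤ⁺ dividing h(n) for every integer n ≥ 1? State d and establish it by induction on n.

d = 10

Computing the first values: h(1) = 10 and h(2) = 180; gcd(10, 180) = 10, so d ≤ 10.
We prove 10 | 2·10^n - 5·2^n for all n ≥ 1 by induction on n.
When n = 1: h(1) = 10 = 10·(1), so 10 | h(1).
Inductive step: assume the claim holds for n = r, i.e. 10 | h(r). Then
h(r+1) − 10·h(r) = (2·10^(r+1) - 5·2^(r+1)) − 10·(2·10^r - 5·2^r) = (-5)·2^r·(2 − 10) = (40)·2^r. Since 10 | h(r) by the inductive hypothesis, 10 | 10·h(r); and 10 | 40 since 40 = 10·4. Therefore 10 | h(r+1).
Hence, by induction on n, the claim holds for every n ≥ 1.
Therefore the largest such d is 10.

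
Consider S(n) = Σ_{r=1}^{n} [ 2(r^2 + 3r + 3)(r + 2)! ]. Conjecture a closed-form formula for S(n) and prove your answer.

S(n) = (2n + 2)(n + 3)! - 12

We claim S(n) = (2n + 2)(n + 3)! - 12 for all n ≥ 1.
Base step (n = 1): S(1) = 84, and the closed form gives 84. They agree.
Suppose the result is true for n = r, so S(r) = (2r + 2)(r + 3)! - 12.
Then S(r+1) = S(r) + (2(r^2 + 5r + 7)(r + 3)!) = ((2r + 2)(r + 3)! - 12) + (2(r^2 + 5r + 7)(r + 3)!).
Simplifying, S(r+1) = (2(r+1) + 2)((r+1) + 3)! - 12,
which is the closed form with n = r+1.
This completes the induction.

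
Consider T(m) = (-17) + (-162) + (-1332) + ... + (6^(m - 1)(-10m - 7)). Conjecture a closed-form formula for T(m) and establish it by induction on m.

T(m) = -6^m(2m + 1) + 1

We claim T(m) = -6^m(2m + 1) + 1 for all m ≥ 1.
For the base case m = 1: T(1) = -17, and the closed form gives -17. They agree.
Inductive step: assume the claim holds for m = i, so T(i) = -6^i(2i + 1) + 1.
Then T(i+1) = T(i) + (6^i(-10i - 17)) = (-6^i(2i + 1) + 1) + (6^i(-10i - 17)).
Simplifying, T(i+1) = -12·6^i·i - 18·6^i + 1 = -6^(i+1)(2(i+1) + 1) + 1,
which is the closed form with m = i+1.
Hence, by induction on m, the claim holds for every m ≥ 1.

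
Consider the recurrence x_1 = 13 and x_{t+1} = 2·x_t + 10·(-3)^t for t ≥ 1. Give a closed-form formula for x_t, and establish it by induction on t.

Computing the first terms: x_1 = 13, x_2 = -4, x_3 = 82. This suggests x_t = -2(-3)^t + 7·2^(t - 1).
For the base case t = 1: the formula gives 13 = 13 = x_1.
For the inductive step, assume it holds for an arbitrary p ≥ 1, so x_p = -2(-3)^p + 7·2^(p - 1).
Then x_{p+1} = 2·x_p + 10·(-3)^p = 2·(-2(-3)^p + 7·2^(p - 1)) + 10·(-3)^p = -2(-3)^(p + 1) + 7·2^p = -2(-3)^(p+1) + 7·2^((p+1) - 1),
which is the claimed formula at t = p+1.
By the principle of mathematical induction, the result holds for all t ≥ 1.

x_t = -2(-3)^t + 7·2^(t - 1)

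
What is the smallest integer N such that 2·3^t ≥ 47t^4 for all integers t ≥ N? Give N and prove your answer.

N = 12

At t = 11: 354294 < 688127, so the inequality fails and N ≥ 12. We prove 2·3^t ≥ 47t^4 for all t ≥ 12.
When t = 12: 2·3^t = 1062882 and 47t^4 = 974592, so 1062882 ≥ 974592.
Suppose the result is true for t = k, so 2·3^k ≥ 47k^4.
Then 2·3^(k + 1) = 3·(2·3^k) ≥ 3·(47k^4).
Also, for k ≥ 12 we have 3·(47k^4) ≥ 47(k+1)^4, since 3 ≥ (1 + 1/k)^4 for all k ≥ 12.
Combining, 2·3^(k + 1) ≥ 47(k+1)^4.
By induction, the statement is established for all t ≥ 12.
Hence the smallest such N is 12.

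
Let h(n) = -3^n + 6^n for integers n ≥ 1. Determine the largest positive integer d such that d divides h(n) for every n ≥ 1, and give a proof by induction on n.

Computing the first values: h(1) = 3 and h(2) = 27; gcd(3, 27) = 3, so d ≤ 3.
We prove 3 | -3^n + 6^n for all n ≥ 1 by induction on n.
Base case (n = 1): h(1) = 3 = 3·(1), so 3 | h(1).
Suppose the result is true for n = j, i.e. 3 | h(j). Then
6^{j+1} − 3^{j+1} = 6·6^j − 3·3^j = 6·(6^j − 3^j) + (3)·3^j. The first term is divisible by 3 by the inductive hypothesis, and the second term (3)·3^j is divisible by 3 since 3 | 3. Hence 3 | h(j+1).
By the principle of mathematical induction, the result holds for all n ≥ 1.
Therefore the largest such d is 3.

d = 3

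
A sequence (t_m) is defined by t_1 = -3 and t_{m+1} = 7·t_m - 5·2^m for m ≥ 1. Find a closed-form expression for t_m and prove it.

Computing the first terms: t_1 = -3, t_2 = -31, t_3 = -237. This suggests t_m = 2^m - 5·7^(m - 1).
For the base case m = 1: the formula gives -3 = -3 = t_1.
Inductive step: assume the claim holds for m = p, so t_p = 2^p - 5·7^(p - 1).
Then t_{p+1} = 7·t_p - 5·2^p = 7·(2^p - 5·7^(p - 1)) - 5·2^p = 2^(p + 1) - 5·7^p = 2^(p+1) - 5·7^((p+1) - 1),
which is the claimed formula at m = p+1.
By induction, the statement is established for all m ≥ 1.

t_m = 2^m - 5·7^(m - 1)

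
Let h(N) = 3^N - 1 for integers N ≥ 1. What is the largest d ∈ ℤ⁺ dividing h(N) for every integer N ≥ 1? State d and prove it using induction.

d = 2

Computing the first values: h(1) = 2 and h(2) = 8; gcd(2, 8) = 2, so d ≤ 2.
We prove 2 | 3^N - 1 for all N ≥ 1 by induction on N.
Base case (N = 1): h(1) = 2 = 2·(1), so 2 | h(1).
For the inductive step, assume it holds for an arbitrary p ≥ 1, i.e. 2 | h(p). Then
3^{p+1} − 1^{p+1} = 3·3^p − 1·1^p = 3·(3^p − 1^p) + (2)·1^p. The first term is divisible by 2 by the inductive hypothesis, and the second term (2)·1^p is divisible by 2 since 2 | 2. Hence 2 | h(p+1).
This completes the induction.
Therefore the largest such d is 2.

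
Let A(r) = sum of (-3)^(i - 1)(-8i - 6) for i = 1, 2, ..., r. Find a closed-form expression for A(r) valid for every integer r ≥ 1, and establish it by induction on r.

We claim A(r) = 2(-3)^r(r + 1) - 2 for all r ≥ 1.
When r = 1: A(1) = -14, and the closed form gives -14. They agree.
Inductive step: suppose the statement holds for some i ≥ 1, so A(i) = 2(-3)^i(i + 1) - 2.
Then A(i+1) = A(i) + ((-3)^i(-8i - 14)) = (2(-3)^i(i + 1) - 2) + ((-3)^i(-8i - 14)).
Simplifying, A(i+1) = -6(-3)^i·i - 12(-3)^i - 2 = 2(-3)^(i+1)((i+1) + 1) - 2,
which is the closed form with r = i+1.
Hence, by induction on r, the claim holds for every r ≥ 1.

A(r) = 2(-3)^r(r + 1) - 2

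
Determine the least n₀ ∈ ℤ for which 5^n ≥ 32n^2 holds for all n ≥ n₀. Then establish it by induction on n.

n₀ = 4

At n = 3: 125 < 288, so the inequality fails and n₀ ≥ 4. We prove 5^n ≥ 32n^2 for all n ≥ 4.
Base step (n = 4): 5^n = 625 and 32n^2 = 512, so 625 ≥ 512.
Inductive step: assume the claim holds for n = j, so 5^j ≥ 32j^2.
Then 5^(j + 1) = 5·(5^j) ≥ 5·(32j^2).
Also, for j ≥ 4 we have 5·(32j^2) ≥ 32(j+1)^2, since 5 ≥ (1 + 1/j)^2 for all j ≥ 4.
Combining, 5^(j + 1) ≥ 32(j+1)^2.
This completes the induction.
Hence the smallest such n₀ is 4.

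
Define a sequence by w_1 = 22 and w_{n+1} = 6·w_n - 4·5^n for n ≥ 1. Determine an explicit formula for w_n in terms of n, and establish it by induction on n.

Computing the first terms: w_1 = 22, w_2 = 112, w_3 = 572. This suggests w_n = 4·5^n + 2·6^(n - 1).
Base case (n = 1): the formula gives 22 = 22 = w_1.
For the inductive step, assume it holds for an arbitrary i ≥ 1, so w_i = 4·5^i + 2·6^(i - 1).
Then w_{i+1} = 6·w_i - 4·5^i = 6·(4·5^i + 2·6^(i - 1)) - 4·5^i = 4·5^(i + 1) + 2·6^i = 4·5^(i+1) + 2·6^((i+1) - 1),
which is the claimed formula at n = i+1.
This completes the induction.

w_n = 4·5^n + 2·6^(n - 1)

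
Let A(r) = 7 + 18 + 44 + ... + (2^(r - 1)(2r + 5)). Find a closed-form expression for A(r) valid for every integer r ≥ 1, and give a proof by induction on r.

We claim A(r) = 2^r(2r + 3) - 3 for all r ≥ 1.
Base step (r = 1): A(1) = 7, and the closed form gives 7. They agree.
Inductive step: suppose the statement holds for some m ≥ 1, so A(m) = 2^m(2m + 3) - 3.
Then A(m+1) = A(m) + (2^m(2m + 7)) = (2^m(2m + 3) - 3) + (2^m(2m + 7)).
Simplifying, A(m+1) = 4·2^m·m + 10·2^m - 3 = 2^(m+1)(2(m+1) + 3) - 3,
which is the closed form with r = m+1.
Hence, by induction on r, the claim holds for every r ≥ 1.

A(r) = 2^r(2r + 3) - 3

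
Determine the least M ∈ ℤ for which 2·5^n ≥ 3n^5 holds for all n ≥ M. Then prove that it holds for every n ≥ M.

M = 6

At n = 5: 6250 < 9375, so the inequality fails and M ≥ 6. We prove 2·5^n ≥ 3n^5 for all n ≥ 6.
Base case (n = 6): 2·5^n = 31250 and 3n^5 = 23328, so 31250 ≥ 23328.
Inductive step: suppose the statement holds for some j ≥ 6, so 2·5^j ≥ 3j^5.
Then 2·5^(j + 1) = 5·(2·5^j) ≥ 5·(3j^5).
Also, for j ≥ 6 we have 5·(3j^5) ≥ 3(j+1)^5, since 5 ≥ (1 + 1/j)^5 for all j ≥ 6.
Combining, 2·5^(j + 1) ≥ 3(j+1)^5.
By the principle of mathematical induction, the result holds for all n ≥ 6.
Hence the smallest such M is 6.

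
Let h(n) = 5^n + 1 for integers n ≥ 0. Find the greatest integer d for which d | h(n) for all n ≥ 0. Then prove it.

d = 2

Computing the first values: h(0) = 2 and h(1) = 6; gcd(2, 6) = 2, so d ≤ 2.
We prove 2 | 5^n + 1 for all n ≥ 0 by induction on n.
For the base case n = 0: h(0) = 2 = 2·(1), so 2 | h(0).
For the inductive step, assume it holds for an arbitrary i ≥ 0, i.e. 2 | h(i). Then
h(i+1) = 5^(i+1) + 1 = 5·(5^i + 1) - 4 = 5·h(i) - 4. The first term is divisible by 2 by the inductive hypothesis, and -4 is divisible by 2. Hence 2 | h(i+1).
By induction, the statement is established for all n ≥ 0.
Therefore the largest such d is 2.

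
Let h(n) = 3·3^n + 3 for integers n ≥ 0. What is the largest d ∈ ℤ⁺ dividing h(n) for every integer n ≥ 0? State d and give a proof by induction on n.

d = 6

Computing the first values: h(0) = 6 and h(1) = 12; gcd(6, 12) = 6, so d ≤ 6.
We prove 6 | 3·3^n + 3 for all n ≥ 0 by induction on n.
When n = 0: h(0) = 6 = 6·(1), so 6 | h(0).
Inductive step: assume the claim holds for n = m, i.e. 6 | h(m). Then
h(m+1) = 3·3^(m+1) + 3 = 3·(3·3^m + 3) - 6 = 3·h(m) - 6. The first term is divisible by 6 by the inductive hypothesis, and -6 is divisible by 6. Hence 6 | h(m+1).
By induction, the statement is established for all n ≥ 0.
Therefore the largest such d is 6.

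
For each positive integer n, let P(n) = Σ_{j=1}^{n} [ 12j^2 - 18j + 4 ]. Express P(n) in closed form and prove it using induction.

We claim P(n) = n(4n^2 - 3n - 3) for all n ≥ 1.
Base case (n = 1): P(1) = -2, and the closed form gives -2. They agree.
For the inductive step, assume it holds for an arbitrary j ≥ 1, so P(j) = j(4j^2 - 3j - 3).
Then P(j+1) = P(j) + (12j^2 + 6j - 2) = (j(4j^2 - 3j - 3)) + (12j^2 + 6j - 2).
Simplifying, P(j+1) = (j + 1)(4j^2 + 5j - 2) = (j+1)(4(j+1)^2 - 3(j+1) - 3),
which is the closed form with n = j+1.
By induction, the statement is established for all n ≥ 1.

P(n) = n(4n^2 - 3n - 3)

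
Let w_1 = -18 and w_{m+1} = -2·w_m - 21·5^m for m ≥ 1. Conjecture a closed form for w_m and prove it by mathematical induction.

Computing the first terms: w_1 = -18, w_2 = -69, w_3 = -387. This suggests w_m = -3(-2)^(m - 1) - 3·5^m.
Base step (m = 1): the formula gives -18 = -18 = w_1.
Inductive step: assume the claim holds for m = i, so w_i = -3(-2)^(i - 1) - 3·5^i.
Then w_{i+1} = -2·w_i - 21·5^i = -2·(-3(-2)^(i - 1) - 3·5^i) - 21·5^i = -3(-2)^i - 3·5^(i + 1) = -3(-2)^((i+1) - 1) - 3·5^(i+1),
which is the claimed formula at m = i+1.
This completes the induction.

w_m = -3(-2)^(m - 1) - 3·5^m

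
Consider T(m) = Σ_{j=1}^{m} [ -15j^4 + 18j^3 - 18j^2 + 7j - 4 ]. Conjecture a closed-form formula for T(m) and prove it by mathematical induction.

We claim T(m) = -m(3m^4 + 3m^3 + 2m^2 + m + 3) for all m ≥ 1.
Base case (m = 1): T(1) = -12, and the closed form gives -12. They agree.
Inductive step: suppose the statement holds for some j ≥ 1, so T(j) = j(-3j^4 - 3j^3 - 2j^2 - j - 3).
Then T(j+1) = T(j) + (-15j^4 - 42j^3 - 54j^2 - 35j - 12) = (j(-3j^4 - 3j^3 - 2j^2 - j - 3)) + (-15j^4 - 42j^3 - 54j^2 - 35j - 12).
Simplifying, T(j+1) = -(j + 1)(3j^4 + 15j^3 + 29j^2 + 26j + 12) = -(j+1)(3(j+1)^4 + 3(j+1)^3 + 2(j+1)^2 + (j+1) + 3),
which is the closed form with m = j+1.
This completes the induction.

T(m) = -m(3m^4 + 3m^3 + 2m^2 + m + 3)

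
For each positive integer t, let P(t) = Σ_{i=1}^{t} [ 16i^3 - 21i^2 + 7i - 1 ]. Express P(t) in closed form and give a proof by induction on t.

P(t) = t(4t^3 + t^2 - 3t - 1)

We claim P(t) = t(4t^3 + t^2 - 3t - 1) for all t ≥ 1.
Base step (t = 1): P(1) = 1, and the closed form gives 1. They agree.
Inductive step: assume the claim holds for t = i, so P(i) = i(4i^3 + i^2 - 3i - 1).
Then P(i+1) = P(i) + (16i^3 + 27i^2 + 13i + 1) = (i(4i^3 + i^2 - 3i - 1)) + (16i^3 + 27i^2 + 13i + 1).
Simplifying, P(i+1) = (i + 1)(4i^3 + 13i^2 + 11i + 1) = (i+1)(4(i+1)^3 + (i+1)^2 - 3(i+1) - 1),
which is the closed form with t = i+1.
This completes the induction.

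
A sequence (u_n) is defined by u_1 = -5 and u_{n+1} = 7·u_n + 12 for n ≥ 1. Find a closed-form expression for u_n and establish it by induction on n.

u_n = -3·7^(n - 1) - 2

Computing the first terms: u_1 = -5, u_2 = -23, u_3 = -149. This suggests u_n = -3·7^(n - 1) - 2.
For the base case n = 1: the formula gives -5 = -5 = u_1.
Inductive step: assume the claim holds for n = r, so u_r = -3·7^(r - 1) - 2.
Then u_{r+1} = 7·u_r + 12 = 7·(-3·7^(r - 1) - 2) + 12 = -3·7^r - 2 = -3·7^((r+1) - 1) - 2,
which is the claimed formula at n = r+1.
By the principle of mathematical induction, the result holds for all n ≥ 1.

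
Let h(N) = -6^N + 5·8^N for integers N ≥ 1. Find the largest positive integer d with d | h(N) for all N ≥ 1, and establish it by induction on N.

Computing the first values: h(1) = 34 and h(2) = 284; gcd(34, 284) = 2, so d ≤ 2.
We prove 2 | -6^N + 5·8^N for all N ≥ 1 by induction on N.
Base step (N = 1): h(1) = 34 = 2·(17), so 2 | h(1).
Suppose the result is true for N = m, i.e. 2 | h(m). Then
h(m+1) − 8·h(m) = (-6^(m+1) + 5·8^(m+1)) − 8·(-6^m + 5·8^m) = (-1)·6^m·(6 − 8) = (2)·6^m. Since 2 | h(m) by the inductive hypothesis, 2 | 8·h(m); and 2 | 2 since 2 = 2·1. Therefore 2 | h(m+1).
By the principle of mathematical induction, the result holds for all N ≥ 1.
Therefore the largest such d is 2.

d = 2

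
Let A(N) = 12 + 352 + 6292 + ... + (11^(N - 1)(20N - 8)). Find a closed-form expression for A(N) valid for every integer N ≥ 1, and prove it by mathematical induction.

We claim A(N) = 11^N(2N - 1) + 1 for all N ≥ 1.
When N = 1: A(1) = 12, and the closed form gives 12. They agree.
Inductive step: assume the claim holds for N = j, so A(j) = 11^j(2j - 1) + 1.
Then A(j+1) = A(j) + (11^j(20j + 12)) = (11^j(2j - 1) + 1) + (11^j(20j + 12)).
Simplifying, A(j+1) = 22·11^j·j + 11·11^j + 1 = 11^(j+1)(2(j+1) - 1) + 1,
which is the closed form with N = j+1.
Hence, by induction on N, the claim holds for every N ≥ 1.

A(N) = 11^N(2N - 1) + 1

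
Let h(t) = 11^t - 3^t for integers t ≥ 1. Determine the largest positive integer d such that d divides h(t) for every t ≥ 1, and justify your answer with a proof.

d = 8

Computing the first values: h(1) = 8 and h(2) = 112; gcd(8, 112) = 8, so d ≤ 8.
We prove 8 | 11^t - 3^t for all t ≥ 1 by induction on t.
When t = 1: h(1) = 8 = 8·(1), so 8 | h(1).
Inductive step: suppose the statement holds for some p ≥ 1, i.e. 8 | h(p). Then
11^{p+1} − 3^{p+1} = 11·11^p − 3·3^p = 11·(11^p − 3^p) + (8)·3^p. The first term is divisible by 8 by the inductive hypothesis, and the second term (8)·3^p is divisible by 8 since 8 | 8. Hence 8 | h(p+1).
By induction, the statement is established for all t ≥ 1.
Therefore the largest such d is 8.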